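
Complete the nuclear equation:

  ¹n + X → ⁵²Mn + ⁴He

Conserve mass number: 1 + A = 52 + 4, so A = 55.
Conserve atomic number: 0 + Z = 25 + 2, so Z = 27.
Z = 27 is cobalt, so the species is ⁵⁵Co.

Co-55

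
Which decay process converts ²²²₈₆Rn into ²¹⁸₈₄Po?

ΔA = 218 − 222 = -4; ΔZ = 84 − 86 = -2.
A drops by 4 and Z drops by 2 — the signature of alpha emission.

alpha decay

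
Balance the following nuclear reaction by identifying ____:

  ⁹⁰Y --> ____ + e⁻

Zr-90

Conserve mass number: 90 = A + 0, so A = 90.
Conserve atomic number: 39 = Z − 1, so Z = 40.
Z = 40 is zirconium, so the species is ⁹⁰Zr.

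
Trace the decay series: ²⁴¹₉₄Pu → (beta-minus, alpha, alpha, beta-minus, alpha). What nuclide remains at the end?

Start: (A, Z) = (241, 94).
After β⁻: (241, 95).
After α: (237, 93).
After α: (233, 91).
After β⁻: (233, 92).
After α: (229, 90).
Z = 90 is thorium.

Th-229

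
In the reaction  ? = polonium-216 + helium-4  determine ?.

Rn-220

Conserve mass number: A = 216 + 4, so A = 220.
Conserve atomic number: Z = 84 + 2, so Z = 86.
Z = 86 is radon, so the species is radon-220.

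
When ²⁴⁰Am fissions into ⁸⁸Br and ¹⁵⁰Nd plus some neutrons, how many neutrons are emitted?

Conserve mass number: 240 = 88 + 150 + k, so k = 240 − 238 = 2.
Check atomic number: 95 = 35 + 60 + 0 = 95. ✓

2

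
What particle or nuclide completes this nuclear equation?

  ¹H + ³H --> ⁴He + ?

Conserve mass number: 1 + 3 = 4 + A, so A = 0.
Conserve atomic number: 1 + 1 = 2 + Z, so Z = 0.
A = 0 and Z = 0 is γ — a gamma ray.

gamma ray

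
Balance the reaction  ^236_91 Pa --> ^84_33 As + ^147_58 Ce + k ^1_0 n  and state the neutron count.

Conserve mass number: 236 = 84 + 147 + k, so k = 236 − 231 = 5.
Check atomic number: 91 = 33 + 58 + 0 = 91. ✓

5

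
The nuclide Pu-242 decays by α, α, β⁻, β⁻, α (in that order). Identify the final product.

Start: (A, Z) = (242, 94).
After α: (238, 92).
After α: (234, 90).
After β⁻: (234, 91).
After β⁻: (234, 92).
After α: (230, 90).
Z = 90 is thorium.

Th-230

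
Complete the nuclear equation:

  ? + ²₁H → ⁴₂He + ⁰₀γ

deuteron

Conserve mass number: A + 2 = 4 + 0, so A = 2.
Conserve atomic number: Z + 1 = 2 + 0, so Z = 1.
A = 2 and Z = 1 is ²₁H — a deuteron.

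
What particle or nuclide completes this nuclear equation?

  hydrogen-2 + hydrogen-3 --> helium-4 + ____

neutron

Conserve mass number: 2 + 3 = 4 + A, so A = 1.
Conserve atomic number: 1 + 1 = 2 + Z, so Z = 0.
A = 1 and Z = 0 is neutron — a neutron.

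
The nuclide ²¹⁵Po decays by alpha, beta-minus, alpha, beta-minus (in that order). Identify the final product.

Start: (A, Z) = (215, 84).
After α: (211, 82).
After β⁻: (211, 83).
After α: (207, 81).
After β⁻: (207, 82).
Z = 82 is lead.

Pb-207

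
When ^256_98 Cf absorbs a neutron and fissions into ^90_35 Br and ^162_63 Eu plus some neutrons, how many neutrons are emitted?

5

Conserve mass number: 257 = 90 + 162 + k, so k = 257 − 252 = 5.
Check atomic number: 98 = 35 + 63 + 0 = 98. ✓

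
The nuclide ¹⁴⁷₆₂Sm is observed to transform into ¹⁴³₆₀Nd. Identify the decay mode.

alpha decay

ΔA = 143 − 147 = -4; ΔZ = 60 − 62 = -2.
A drops by 4 and Z drops by 2 — the signature of alpha emission.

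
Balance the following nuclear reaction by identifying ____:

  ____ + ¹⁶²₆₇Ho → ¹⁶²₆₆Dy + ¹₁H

Conserve mass number: A + 162 = 162 + 1, so A = 1.
Conserve atomic number: Z + 67 = 66 + 1, so Z = 0.
A = 1 and Z = 0 is ¹₀n — a neutron.

neutron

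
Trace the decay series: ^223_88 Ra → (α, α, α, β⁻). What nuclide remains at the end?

Start: (A, Z) = (223, 88).
After α: (219, 86).
After α: (215, 84).
After α: (211, 82).
After β⁻: (211, 83).
Z = 83 is bismuth.

Bi-211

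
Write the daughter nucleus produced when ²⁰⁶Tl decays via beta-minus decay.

Beta-minus decay: mass number changes by +0, atomic number by +1.
A: 206 = 206; Z: 81 + 1 = 82.
Z = 82 is lead, so the daughter is ²⁰⁶Pb.

Pb-206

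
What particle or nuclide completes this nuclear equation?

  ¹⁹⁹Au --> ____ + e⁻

Conserve mass number: 199 = A + 0, so A = 199.
Conserve atomic number: 79 = Z − 1, so Z = 80.
Z = 80 is mercury, so the species is ¹⁹⁹Hg.

Hg-199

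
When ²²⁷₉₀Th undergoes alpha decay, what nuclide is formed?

Alpha decay: mass number changes by -4, atomic number by -2.
A: 227 − 4 = 223; Z: 90 − 2 = 88.
Z = 88 is radium, so the daughter is ²²³₈₈Ra.

Ra-223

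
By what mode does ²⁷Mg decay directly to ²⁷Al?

ΔA = 27 − 27 = 0; ΔZ = 13 − 12 = +1.
A is unchanged and Z rises by 1 — a neutron has become a proton (β⁻ decay).

beta-minus decay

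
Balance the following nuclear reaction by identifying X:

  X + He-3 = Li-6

triton

Conserve mass number: A + 3 = 6, so A = 3.
Conserve atomic number: Z + 2 = 3, so Z = 1.
A = 3 and Z = 1 is H-3 — a triton.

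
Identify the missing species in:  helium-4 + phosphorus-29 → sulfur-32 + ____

proton

Conserve mass number: 4 + 29 = 32 + A, so A = 1.
Conserve atomic number: 2 + 15 = 16 + Z, so Z = 1.
A = 1 and Z = 1 is hydrogen-1 — a proton.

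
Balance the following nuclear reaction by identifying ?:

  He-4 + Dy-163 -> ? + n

Conserve mass number: 4 + 163 = A + 1, so A = 166.
Conserve atomic number: 2 + 66 = Z + 0, so Z = 68.
Z = 68 is erbium, so the species is Er-166.

Er-166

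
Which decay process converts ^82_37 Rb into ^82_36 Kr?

ΔA = 82 − 82 = 0; ΔZ = 36 − 37 = -1.
A is unchanged and Z drops by 1 — a proton has become a neutron (β⁺ emission or electron capture).

beta-plus decay or electron capture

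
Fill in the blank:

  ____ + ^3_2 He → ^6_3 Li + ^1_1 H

alpha particle

Conserve mass number: A + 3 = 6 + 1, so A = 4.
Conserve atomic number: Z + 2 = 3 + 1, so Z = 2.
A = 4 and Z = 2 is ^4_2 He — an alpha particle.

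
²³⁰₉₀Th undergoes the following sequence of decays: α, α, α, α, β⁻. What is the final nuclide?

Start: (A, Z) = (230, 90).
After α: (226, 88).
After α: (222, 86).
After α: (218, 84).
After α: (214, 82).
After β⁻: (214, 83).
Z = 83 is bismuth.

Bi-214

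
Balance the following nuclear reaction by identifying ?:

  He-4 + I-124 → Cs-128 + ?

gamma ray

Conserve mass number: 4 + 124 = 128 + A, so A = 0.
Conserve atomic number: 2 + 53 = 55 + Z, so Z = 0.
A = 0 and Z = 0 is γ — a gamma ray.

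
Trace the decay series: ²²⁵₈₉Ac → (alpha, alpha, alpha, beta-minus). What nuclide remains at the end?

Start: (A, Z) = (225, 89).
After α: (221, 87).
After α: (217, 85).
After α: (213, 83).
After β⁻: (213, 84).
Z = 84 is polonium.

Po-213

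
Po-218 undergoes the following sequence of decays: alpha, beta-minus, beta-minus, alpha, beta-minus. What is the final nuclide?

Start: (A, Z) = (218, 84).
After α: (214, 82).
After β⁻: (214, 83).
After β⁻: (214, 84).
After α: (210, 82).
After β⁻: (210, 83).
Z = 83 is bismuth.

Bi-210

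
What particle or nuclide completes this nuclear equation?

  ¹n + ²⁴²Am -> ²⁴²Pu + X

Conserve mass number: 1 + 242 = 242 + A, so A = 1.
Conserve atomic number: 0 + 95 = 94 + Z, so Z = 1.
A = 1 and Z = 1 is ¹H — a proton.

proton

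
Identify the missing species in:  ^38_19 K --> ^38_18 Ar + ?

Conserve mass number: 38 = 38 + A, so A = 0.
Conserve atomic number: 19 = 18 + Z, so Z = 1.
A = 0 and Z = 1 is ^0_1 e — a positron.

positron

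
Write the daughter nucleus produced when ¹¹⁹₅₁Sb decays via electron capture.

Electron capture: mass number changes by +0, atomic number by -1.
A: 119 = 119; Z: 51 − 1 = 50.
Z = 50 is tin, so the daughter is ¹¹⁹₅₀Sn.

Sn-119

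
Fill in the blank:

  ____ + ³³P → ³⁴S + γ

Conserve mass number: A + 33 = 34 + 0, so A = 1.
Conserve atomic number: Z + 15 = 16 + 0, so Z = 1.
A = 1 and Z = 1 is ¹H — a proton.

proton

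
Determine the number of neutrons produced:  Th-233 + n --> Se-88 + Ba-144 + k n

2

Conserve mass number: 234 = 88 + 144 + k, so k = 234 − 232 = 2.
Check atomic number: 90 = 34 + 56 + 0 = 90. ✓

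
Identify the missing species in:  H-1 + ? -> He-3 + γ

deuteron

Conserve mass number: 1 + A = 3 + 0, so A = 2.
Conserve atomic number: 1 + Z = 2 + 0, so Z = 1.
A = 2 and Z = 1 is H-2 — a deuteron.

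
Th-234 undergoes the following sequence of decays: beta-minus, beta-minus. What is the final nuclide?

Start: (A, Z) = (234, 90).
After β⁻: (234, 91).
After β⁻: (234, 92).
Z = 92 is uranium.

U-234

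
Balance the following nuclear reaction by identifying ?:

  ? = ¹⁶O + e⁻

N-16

Conserve mass number: A = 16 + 0, so A = 16.
Conserve atomic number: Z = 8 − 1, so Z = 7.
Z = 7 is nitrogen, so the species is ¹⁶N.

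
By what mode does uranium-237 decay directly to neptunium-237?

ΔA = 237 − 237 = 0; ΔZ = 93 − 92 = +1.
A is unchanged and Z rises by 1 — a neutron has become a proton (β⁻ decay).

beta-minus decay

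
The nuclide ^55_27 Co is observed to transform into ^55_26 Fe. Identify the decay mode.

beta-plus decay or electron capture

ΔA = 55 − 55 = 0; ΔZ = 26 − 27 = -1.
A is unchanged and Z drops by 1 — a proton has become a neutron (β⁺ emission or electron capture).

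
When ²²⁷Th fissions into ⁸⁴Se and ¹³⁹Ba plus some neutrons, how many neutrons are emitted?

4

Conserve mass number: 227 = 84 + 139 + k, so k = 227 − 223 = 4.
Check atomic number: 90 = 34 + 56 + 0 = 90. ✓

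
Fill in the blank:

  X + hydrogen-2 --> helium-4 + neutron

triton

Conserve mass number: A + 2 = 4 + 1, so A = 3.
Conserve atomic number: Z + 1 = 2 + 0, so Z = 1.
A = 3 and Z = 1 is hydrogen-3 — a triton.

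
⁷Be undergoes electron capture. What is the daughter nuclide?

Electron capture: mass number changes by +0, atomic number by -1.
A: 7 = 7; Z: 4 − 1 = 3.
Z = 3 is lithium, so the daughter is ⁷Li.

Li-7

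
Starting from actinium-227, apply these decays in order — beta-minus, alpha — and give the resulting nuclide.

Start: (A, Z) = (227, 89).
After β⁻: (227, 90).
After α: (223, 88).
Z = 88 is radium.

Ra-223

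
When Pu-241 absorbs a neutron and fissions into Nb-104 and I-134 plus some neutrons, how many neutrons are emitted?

Conserve mass number: 242 = 104 + 134 + k, so k = 242 − 238 = 4.
Check atomic number: 94 = 41 + 53 + 0 = 94. ✓

4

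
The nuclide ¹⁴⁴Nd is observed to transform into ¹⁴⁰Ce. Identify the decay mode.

ΔA = 140 − 144 = -4; ΔZ = 58 − 60 = -2.
A drops by 4 and Z drops by 2 — the signature of alpha emission.

alpha decay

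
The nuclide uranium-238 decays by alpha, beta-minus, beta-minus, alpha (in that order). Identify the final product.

Th-230

Start: (A, Z) = (238, 92).
After α: (234, 90).
After β⁻: (234, 91).
After β⁻: (234, 92).
After α: (230, 90).
Z = 90 is thorium.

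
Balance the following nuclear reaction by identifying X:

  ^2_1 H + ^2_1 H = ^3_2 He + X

Conserve mass number: 2 + 2 = 3 + A, so A = 1.
Conserve atomic number: 1 + 1 = 2 + Z, so Z = 0.
A = 1 and Z = 0 is ^1_0 n — a neutron.

neutron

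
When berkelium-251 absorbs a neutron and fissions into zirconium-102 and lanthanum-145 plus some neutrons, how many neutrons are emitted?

Conserve mass number: 252 = 102 + 145 + k, so k = 252 − 247 = 5.
Check atomic number: 97 = 40 + 57 + 0 = 97. ✓

5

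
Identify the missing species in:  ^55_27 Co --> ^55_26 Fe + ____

positron

Conserve mass number: 55 = 55 + A, so A = 0.
Conserve atomic number: 27 = 26 + Z, so Z = 1.
A = 0 and Z = 1 is ^0_1 e — a positron.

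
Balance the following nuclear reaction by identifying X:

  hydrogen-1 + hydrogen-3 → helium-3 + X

neutron

Conserve mass number: 1 + 3 = 3 + A, so A = 1.
Conserve atomic number: 1 + 1 = 2 + Z, so Z = 0.
A = 1 and Z = 0 is neutron — a neutron.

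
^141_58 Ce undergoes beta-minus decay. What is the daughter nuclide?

Pr-141

Beta-minus decay: mass number changes by +0, atomic number by +1.
A: 141 = 141; Z: 58 + 1 = 59.
Z = 59 is praseodymium, so the daughter is ^141_59 Pr.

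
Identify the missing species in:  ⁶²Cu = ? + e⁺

Conserve mass number: 62 = A + 0, so A = 62.
Conserve atomic number: 29 = Z + 1, so Z = 28.
Z = 28 is nickel, so the species is ⁶²Ni.

Ni-62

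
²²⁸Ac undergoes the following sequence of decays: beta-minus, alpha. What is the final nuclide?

Start: (A, Z) = (228, 89).
After β⁻: (228, 90).
After α: (224, 88).
Z = 88 is radium.

Ra-224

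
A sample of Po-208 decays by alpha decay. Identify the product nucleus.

Alpha decay: mass number changes by -4, atomic number by -2.
A: 208 − 4 = 204; Z: 84 − 2 = 82.
Z = 82 is lead, so the daughter is Pb-204.

Pb-204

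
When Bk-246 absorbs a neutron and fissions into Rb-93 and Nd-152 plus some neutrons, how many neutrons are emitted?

2

Conserve mass number: 247 = 93 + 152 + k, so k = 247 − 245 = 2.
Check atomic number: 97 = 37 + 60 + 0 = 97. ✓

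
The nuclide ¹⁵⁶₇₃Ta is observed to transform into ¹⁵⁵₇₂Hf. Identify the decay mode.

proton emission

ΔA = 155 − 156 = -1; ΔZ = 72 − 73 = -1.
A drops by 1 and Z drops by 1 — a proton was emitted.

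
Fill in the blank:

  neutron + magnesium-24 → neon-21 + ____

Conserve mass number: 1 + 24 = 21 + A, so A = 4.
Conserve atomic number: 0 + 12 = 10 + Z, so Z = 2.
A = 4 and Z = 2 is helium-4 — an alpha particle.

alpha particle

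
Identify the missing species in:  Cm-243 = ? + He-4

Pu-239

Conserve mass number: 243 = A + 4, so A = 239.
Conserve atomic number: 96 = Z + 2, so Z = 94.
Z = 94 is plutonium, so the species is Pu-239.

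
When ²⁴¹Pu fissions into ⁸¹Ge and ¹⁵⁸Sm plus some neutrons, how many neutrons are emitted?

Conserve mass number: 241 = 81 + 158 + k, so k = 241 − 239 = 2.
Check atomic number: 94 = 32 + 62 + 0 = 94. ✓

2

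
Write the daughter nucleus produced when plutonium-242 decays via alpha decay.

Alpha decay: mass number changes by -4, atomic number by -2.
A: 242 − 4 = 238; Z: 94 − 2 = 92.
Z = 92 is uranium, so the daughter is uranium-238.

U-238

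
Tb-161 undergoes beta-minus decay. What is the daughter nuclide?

Dy-161

Beta-minus decay: mass number changes by +0, atomic number by +1.
A: 161 = 161; Z: 65 + 1 = 66.
Z = 66 is dysprosium, so the daughter is Dy-161.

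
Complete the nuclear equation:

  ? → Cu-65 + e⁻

Conserve mass number: A = 65 + 0, so A = 65.
Conserve atomic number: Z = 29 − 1, so Z = 28.
Z = 28 is nickel, so the species is Ni-65.

Ni-65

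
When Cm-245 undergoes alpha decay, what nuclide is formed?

Pu-241

Alpha decay: mass number changes by -4, atomic number by -2.
A: 245 − 4 = 241; Z: 96 − 2 = 94.
Z = 94 is plutonium, so the daughter is Pu-241.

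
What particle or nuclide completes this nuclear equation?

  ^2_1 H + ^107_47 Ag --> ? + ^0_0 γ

Cd-109

Conserve mass number: 2 + 107 = A + 0, so A = 109.
Conserve atomic number: 1 + 47 = Z + 0, so Z = 48.
Z = 48 is cadmium, so the species is ^109_48 Cd.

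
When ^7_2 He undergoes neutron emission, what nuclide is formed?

Neutron emission: mass number changes by -1, atomic number by +0.
A: 7 − 1 = 6; Z: 2 = 2.
Z = 2 is helium, so the daughter is ^6_2 He.

He-6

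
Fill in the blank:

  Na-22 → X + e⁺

Conserve mass number: 22 = A + 0, so A = 22.
Conserve atomic number: 11 = Z + 1, so Z = 10.
Z = 10 is neon, so the species is Ne-22.

Ne-22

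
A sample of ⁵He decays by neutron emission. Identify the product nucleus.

He-4

Neutron emission: mass number changes by -1, atomic number by +0.
A: 5 − 1 = 4; Z: 2 = 2.
Z = 2 is helium, so the daughter is ⁴He.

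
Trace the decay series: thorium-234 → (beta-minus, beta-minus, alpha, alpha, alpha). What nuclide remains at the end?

Start: (A, Z) = (234, 90).
After β⁻: (234, 91).
After β⁻: (234, 92).
After α: (230, 90).
After α: (226, 88).
After α: (222, 86).
Z = 86 is radon.

Rn-222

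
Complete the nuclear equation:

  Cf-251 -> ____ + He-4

Cm-247

Conserve mass number: 251 = A + 4, so A = 247.
Conserve atomic number: 98 = Z + 2, so Z = 96.
Z = 96 is curium, so the species is Cm-247.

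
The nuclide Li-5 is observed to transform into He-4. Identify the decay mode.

proton emission

ΔA = 4 − 5 = -1; ΔZ = 2 − 3 = -1.
A drops by 1 and Z drops by 1 — a proton was emitted.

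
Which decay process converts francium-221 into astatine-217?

alpha decay

ΔA = 217 − 221 = -4; ΔZ = 85 − 87 = -2.
A drops by 4 and Z drops by 2 — the signature of alpha emission.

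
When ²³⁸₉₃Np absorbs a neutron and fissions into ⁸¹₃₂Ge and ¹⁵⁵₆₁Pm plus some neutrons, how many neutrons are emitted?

Conserve mass number: 239 = 81 + 155 + k, so k = 239 − 236 = 3.
Check atomic number: 93 = 32 + 61 + 0 = 93. ✓

3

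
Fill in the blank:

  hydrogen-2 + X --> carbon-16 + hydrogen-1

Conserve mass number: 2 + A = 16 + 1, so A = 15.
Conserve atomic number: 1 + Z = 6 + 1, so Z = 6.
Z = 6 is carbon, so the species is carbon-15.

C-15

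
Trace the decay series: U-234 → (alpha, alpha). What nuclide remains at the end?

Ra-226

Start: (A, Z) = (234, 92).
After α: (230, 90).
After α: (226, 88).
Z = 88 is radium.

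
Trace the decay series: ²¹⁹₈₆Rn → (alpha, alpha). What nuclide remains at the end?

Start: (A, Z) = (219, 86).
After α: (215, 84).
After α: (211, 82).
Z = 82 is lead.

Pb-211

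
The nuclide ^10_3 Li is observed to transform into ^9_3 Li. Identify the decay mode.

ΔA = 9 − 10 = -1; ΔZ = 3 − 3 = +0.
A drops by 1 with Z unchanged — a neutron was emitted.

neutron emission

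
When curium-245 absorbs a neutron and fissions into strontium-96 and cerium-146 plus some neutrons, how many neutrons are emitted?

4

Conserve mass number: 246 = 96 + 146 + k, so k = 246 − 242 = 4.
Check atomic number: 96 = 38 + 58 + 0 = 96. ✓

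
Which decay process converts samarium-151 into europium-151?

beta-minus decay

ΔA = 151 − 151 = 0; ΔZ = 63 − 62 = +1.
A is unchanged and Z rises by 1 — a neutron has become a proton (β⁻ decay).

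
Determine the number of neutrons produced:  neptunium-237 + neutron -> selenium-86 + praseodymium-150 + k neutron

Conserve mass number: 238 = 86 + 150 + k, so k = 238 − 236 = 2.
Check atomic number: 93 = 34 + 59 + 0 = 93. ✓

2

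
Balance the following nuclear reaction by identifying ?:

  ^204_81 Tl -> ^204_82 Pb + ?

Conserve mass number: 204 = 204 + A, so A = 0.
Conserve atomic number: 81 = 82 + Z, so Z = -1.
A = 0 and Z = -1 is ^0_-1 e — a beta-minus particle.

beta-minus particle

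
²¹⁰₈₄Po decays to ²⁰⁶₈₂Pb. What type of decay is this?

alpha decay

ΔA = 206 − 210 = -4; ΔZ = 82 − 84 = -2.
A drops by 4 and Z drops by 2 — the signature of alpha emission.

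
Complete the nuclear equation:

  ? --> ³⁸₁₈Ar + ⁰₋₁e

Cl-38

Conserve mass number: A = 38 + 0, so A = 38.
Conserve atomic number: Z = 18 − 1, so Z = 17.
Z = 17 is chlorine, so the species is ³⁸₁₇Cl.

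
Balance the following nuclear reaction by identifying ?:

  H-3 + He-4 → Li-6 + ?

neutron

Conserve mass number: 3 + 4 = 6 + A, so A = 1.
Conserve atomic number: 1 + 2 = 3 + Z, so Z = 0.
A = 1 and Z = 0 is n — a neutron.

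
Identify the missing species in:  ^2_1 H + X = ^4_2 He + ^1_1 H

He-3

Conserve mass number: 2 + A = 4 + 1, so A = 3.
Conserve atomic number: 1 + Z = 2 + 1, so Z = 2.
Z = 2 is helium, so the species is ^3_2 He.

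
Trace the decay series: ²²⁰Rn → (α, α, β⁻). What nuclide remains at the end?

Start: (A, Z) = (220, 86).
After α: (216, 84).
After α: (212, 82).
After β⁻: (212, 83).
Z = 83 is bismuth.

Bi-212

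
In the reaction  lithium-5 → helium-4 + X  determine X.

Conserve mass number: 5 = 4 + A, so A = 1.
Conserve atomic number: 3 = 2 + Z, so Z = 1.
A = 1 and Z = 1 is hydrogen-1 — a proton.

proton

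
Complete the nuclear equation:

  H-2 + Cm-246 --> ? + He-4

Conserve mass number: 2 + 246 = A + 4, so A = 244.
Conserve atomic number: 1 + 96 = Z + 2, so Z = 95.
Z = 95 is americium, so the species is Am-244.

Am-244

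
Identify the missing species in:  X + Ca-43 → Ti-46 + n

alpha particle

Conserve mass number: A + 43 = 46 + 1, so A = 4.
Conserve atomic number: Z + 20 = 22 + 0, so Z = 2.
A = 4 and Z = 2 is He-4 — an alpha particle.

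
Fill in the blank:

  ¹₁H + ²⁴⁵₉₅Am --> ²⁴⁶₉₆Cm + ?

Conserve mass number: 1 + 245 = 246 + A, so A = 0.
Conserve atomic number: 1 + 95 = 96 + Z, so Z = 0.
A = 0 and Z = 0 is ⁰₀γ — a gamma ray.

gamma ray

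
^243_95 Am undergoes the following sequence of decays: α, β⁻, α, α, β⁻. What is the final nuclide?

Pa-231

Start: (A, Z) = (243, 95).
After α: (239, 93).
After β⁻: (239, 94).
After α: (235, 92).
After α: (231, 90).
After β⁻: (231, 91).
Z = 91 is protactinium.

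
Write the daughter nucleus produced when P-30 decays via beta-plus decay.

Si-30

Beta-plus decay: mass number changes by +0, atomic number by -1.
A: 30 = 30; Z: 15 − 1 = 14.
Z = 14 is silicon, so the daughter is Si-30.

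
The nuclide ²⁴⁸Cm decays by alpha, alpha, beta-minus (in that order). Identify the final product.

Np-240

Start: (A, Z) = (248, 96).
After α: (244, 94).
After α: (240, 92).
After β⁻: (240, 93).
Z = 93 is neptunium.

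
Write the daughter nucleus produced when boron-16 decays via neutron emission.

B-15

Neutron emission: mass number changes by -1, atomic number by +0.
A: 16 − 1 = 15; Z: 5 = 5.
Z = 5 is boron, so the daughter is boron-15.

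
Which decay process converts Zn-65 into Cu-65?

ΔA = 65 − 65 = 0; ΔZ = 29 − 30 = -1.
A is unchanged and Z drops by 1 — a proton has become a neutron (β⁺ emission or electron capture).

beta-plus decay or electron capture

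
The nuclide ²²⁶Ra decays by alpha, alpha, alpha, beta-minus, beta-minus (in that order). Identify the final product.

Po-214

Start: (A, Z) = (226, 88).
After α: (222, 86).
After α: (218, 84).
After α: (214, 82).
After β⁻: (214, 83).
After β⁻: (214, 84).
Z = 84 is polonium.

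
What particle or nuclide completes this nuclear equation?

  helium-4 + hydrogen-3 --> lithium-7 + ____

Conserve mass number: 4 + 3 = 7 + A, so A = 0.
Conserve atomic number: 2 + 1 = 3 + Z, so Z = 0.
A = 0 and Z = 0 is γ — a gamma ray.

gamma ray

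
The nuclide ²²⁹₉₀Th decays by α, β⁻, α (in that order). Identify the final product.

Fr-221

Start: (A, Z) = (229, 90).
After α: (225, 88).
After β⁻: (225, 89).
After α: (221, 87).
Z = 87 is francium.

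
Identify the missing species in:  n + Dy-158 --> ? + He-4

Gd-155

Conserve mass number: 1 + 158 = A + 4, so A = 155.
Conserve atomic number: 0 + 66 = Z + 2, so Z = 64.
Z = 64 is gadolinium, so the species is Gd-155.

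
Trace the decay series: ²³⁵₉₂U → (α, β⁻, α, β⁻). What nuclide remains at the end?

Start: (A, Z) = (235, 92).
After α: (231, 90).
After β⁻: (231, 91).
After α: (227, 89).
After β⁻: (227, 90).
Z = 90 is thorium.

Th-227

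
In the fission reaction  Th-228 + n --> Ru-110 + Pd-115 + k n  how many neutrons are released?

4

Conserve mass number: 229 = 110 + 115 + k, so k = 229 − 225 = 4.
Check atomic number: 90 = 44 + 46 + 0 = 90. ✓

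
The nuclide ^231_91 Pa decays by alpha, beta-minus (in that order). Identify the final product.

Start: (A, Z) = (231, 91).
After α: (227, 89).
After β⁻: (227, 90).
Z = 90 is thorium.

Th-227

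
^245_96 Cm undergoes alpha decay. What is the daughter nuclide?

Pu-241

Alpha decay: mass number changes by -4, atomic number by -2.
A: 245 − 4 = 241; Z: 96 − 2 = 94.
Z = 94 is plutonium, so the daughter is ^241_94 Pu.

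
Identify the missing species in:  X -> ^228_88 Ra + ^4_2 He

Th-232

Conserve mass number: A = 228 + 4, so A = 232.
Conserve atomic number: Z = 88 + 2, so Z = 90.
Z = 90 is thorium, so the species is ^232_90 Th.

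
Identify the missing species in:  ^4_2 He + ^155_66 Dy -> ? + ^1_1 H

Ho-158

Conserve mass number: 4 + 155 = A + 1, so A = 158.
Conserve atomic number: 2 + 66 = Z + 1, so Z = 67.
Z = 67 is holmium, so the species is ^158_67 Ho.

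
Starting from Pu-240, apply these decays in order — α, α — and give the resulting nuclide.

Th-232

Start: (A, Z) = (240, 94).
After α: (236, 92).
After α: (232, 90).
Z = 90 is thorium.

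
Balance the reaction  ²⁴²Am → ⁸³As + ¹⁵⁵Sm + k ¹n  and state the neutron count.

Conserve mass number: 242 = 83 + 155 + k, so k = 242 − 238 = 4.
Check atomic number: 95 = 33 + 62 + 0 = 95. ✓

4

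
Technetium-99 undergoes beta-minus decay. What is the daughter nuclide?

Beta-minus decay: mass number changes by +0, atomic number by +1.
A: 99 = 99; Z: 43 + 1 = 44.
Z = 44 is ruthenium, so the daughter is ruthenium-99.

Ru-99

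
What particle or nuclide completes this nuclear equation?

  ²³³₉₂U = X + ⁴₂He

Conserve mass number: 233 = A + 4, so A = 229.
Conserve atomic number: 92 = Z + 2, so Z = 90.
Z = 90 is thorium, so the species is ²²⁹₉₀Th.

Th-229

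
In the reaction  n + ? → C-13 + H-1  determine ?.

Conserve mass number: 1 + A = 13 + 1, so A = 13.
Conserve atomic number: 0 + Z = 6 + 1, so Z = 7.
Z = 7 is nitrogen, so the species is N-13.

N-13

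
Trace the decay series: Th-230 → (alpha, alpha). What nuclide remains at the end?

Rn-222

Start: (A, Z) = (230, 90).
After α: (226, 88).
After α: (222, 86).
Z = 86 is radon.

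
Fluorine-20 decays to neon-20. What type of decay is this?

beta-minus decay

ΔA = 20 − 20 = 0; ΔZ = 10 − 9 = +1.
A is unchanged and Z rises by 1 — a neutron has become a proton (β⁻ decay).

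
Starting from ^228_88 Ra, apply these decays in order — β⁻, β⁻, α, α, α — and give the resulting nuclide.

Po-216

Start: (A, Z) = (228, 88).
After β⁻: (228, 89).
After β⁻: (228, 90).
After α: (224, 88).
After α: (220, 86).
After α: (216, 84).
Z = 84 is polonium.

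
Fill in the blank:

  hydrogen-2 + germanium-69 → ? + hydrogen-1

Conserve mass number: 2 + 69 = A + 1, so A = 70.
Conserve atomic number: 1 + 32 = Z + 1, so Z = 32.
Z = 32 is germanium, so the species is germanium-70.

Ge-70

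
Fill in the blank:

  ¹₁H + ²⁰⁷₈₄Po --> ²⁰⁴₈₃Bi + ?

Conserve mass number: 1 + 207 = 204 + A, so A = 4.
Conserve atomic number: 1 + 84 = 83 + Z, so Z = 2.
A = 4 and Z = 2 is ⁴₂He — an alpha particle.

alpha particle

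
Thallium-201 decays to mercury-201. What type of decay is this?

beta-plus decay or electron capture

ΔA = 201 − 201 = 0; ΔZ = 80 − 81 = -1.
A is unchanged and Z drops by 1 — a proton has become a neutron (β⁺ emission or electron capture).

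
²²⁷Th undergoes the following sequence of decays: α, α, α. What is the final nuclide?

Start: (A, Z) = (227, 90).
After α: (223, 88).
After α: (219, 86).
After α: (215, 84).
Z = 84 is polonium.

Po-215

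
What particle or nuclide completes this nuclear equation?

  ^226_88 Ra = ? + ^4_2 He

Conserve mass number: 226 = A + 4, so A = 222.
Conserve atomic number: 88 = Z + 2, so Z = 86.
Z = 86 is radon, so the species is ^222_86 Rn.

Rn-222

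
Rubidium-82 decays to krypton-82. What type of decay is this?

ΔA = 82 − 82 = 0; ΔZ = 36 − 37 = -1.
A is unchanged and Z drops by 1 — a proton has become a neutron (β⁺ emission or electron capture).

beta-plus decay or electron capture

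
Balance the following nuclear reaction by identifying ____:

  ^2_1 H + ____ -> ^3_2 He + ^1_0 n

deuteron

Conserve mass number: 2 + A = 3 + 1, so A = 2.
Conserve atomic number: 1 + Z = 2 + 0, so Z = 1.
A = 2 and Z = 1 is ^2_1 H — a deuteron.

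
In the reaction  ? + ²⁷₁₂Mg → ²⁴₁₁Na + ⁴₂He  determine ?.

proton

Conserve mass number: A + 27 = 24 + 4, so A = 1.
Conserve atomic number: Z + 12 = 11 + 2, so Z = 1.
A = 1 and Z = 1 is ¹₁H — a proton.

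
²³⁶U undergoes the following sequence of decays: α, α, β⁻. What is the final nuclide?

Start: (A, Z) = (236, 92).
After α: (232, 90).
After α: (228, 88).
After β⁻: (228, 89).
Z = 89 is actinium.

Ac-228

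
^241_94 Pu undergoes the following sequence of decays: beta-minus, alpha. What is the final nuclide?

Start: (A, Z) = (241, 94).
After β⁻: (241, 95).
After α: (237, 93).
Z = 93 is neptunium.

Np-237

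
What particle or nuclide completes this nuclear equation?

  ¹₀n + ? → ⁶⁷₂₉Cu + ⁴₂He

Ga-70

Conserve mass number: 1 + A = 67 + 4, so A = 70.
Conserve atomic number: 0 + Z = 29 + 2, so Z = 31.
Z = 31 is gallium, so the species is ⁷⁰₃₁Ga.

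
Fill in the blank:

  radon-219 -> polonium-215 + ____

Conserve mass number: 219 = 215 + A, so A = 4.
Conserve atomic number: 86 = 84 + Z, so Z = 2.
A = 4 and Z = 2 is helium-4 — an alpha particle.

alpha particle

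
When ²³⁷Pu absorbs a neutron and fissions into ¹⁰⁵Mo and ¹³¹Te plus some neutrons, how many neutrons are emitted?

Conserve mass number: 238 = 105 + 131 + k, so k = 238 − 236 = 2.
Check atomic number: 94 = 42 + 52 + 0 = 94. ✓

2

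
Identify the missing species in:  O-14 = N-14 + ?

Conserve mass number: 14 = 14 + A, so A = 0.
Conserve atomic number: 8 = 7 + Z, so Z = 1.
A = 0 and Z = 1 is e⁺ — a positron.

positron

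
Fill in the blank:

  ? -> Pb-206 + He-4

Conserve mass number: A = 206 + 4, so A = 210.
Conserve atomic number: Z = 82 + 2, so Z = 84.
Z = 84 is polonium, so the species is Po-210.

Po-210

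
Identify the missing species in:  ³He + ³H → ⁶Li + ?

Conserve mass number: 3 + 3 = 6 + A, so A = 0.
Conserve atomic number: 2 + 1 = 3 + Z, so Z = 0.
A = 0 and Z = 0 is γ — a gamma ray.

gamma ray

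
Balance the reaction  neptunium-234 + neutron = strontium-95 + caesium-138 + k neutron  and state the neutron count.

Conserve mass number: 235 = 95 + 138 + k, so k = 235 − 233 = 2.
Check atomic number: 93 = 38 + 55 + 0 = 93. ✓

2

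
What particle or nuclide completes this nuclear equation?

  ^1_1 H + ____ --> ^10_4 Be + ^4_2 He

B-13

Conserve mass number: 1 + A = 10 + 4, so A = 13.
Conserve atomic number: 1 + Z = 4 + 2, so Z = 5.
Z = 5 is boron, so the species is ^13_5 B.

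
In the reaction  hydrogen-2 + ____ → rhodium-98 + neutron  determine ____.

Ru-97

Conserve mass number: 2 + A = 98 + 1, so A = 97.
Conserve atomic number: 1 + Z = 45 + 0, so Z = 44.
Z = 44 is ruthenium, so the species is ruthenium-97.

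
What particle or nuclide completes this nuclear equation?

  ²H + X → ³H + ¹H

deuteron

Conserve mass number: 2 + A = 3 + 1, so A = 2.
Conserve atomic number: 1 + Z = 1 + 1, so Z = 1.
A = 2 and Z = 1 is ²H — a deuteron.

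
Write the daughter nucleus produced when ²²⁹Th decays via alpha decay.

Alpha decay: mass number changes by -4, atomic number by -2.
A: 229 − 4 = 225; Z: 90 − 2 = 88.
Z = 88 is radium, so the daughter is ²²⁵Ra.

Ra-225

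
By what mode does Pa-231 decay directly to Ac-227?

alpha decay

ΔA = 227 − 231 = -4; ΔZ = 89 − 91 = -2.
A drops by 4 and Z drops by 2 — the signature of alpha emission.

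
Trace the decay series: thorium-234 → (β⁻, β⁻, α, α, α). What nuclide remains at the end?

Rn-222

Start: (A, Z) = (234, 90).
After β⁻: (234, 91).
After β⁻: (234, 92).
After α: (230, 90).
After α: (226, 88).
After α: (222, 86).
Z = 86 is radon.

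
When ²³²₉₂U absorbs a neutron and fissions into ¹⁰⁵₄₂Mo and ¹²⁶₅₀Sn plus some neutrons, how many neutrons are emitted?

2

Conserve mass number: 233 = 105 + 126 + k, so k = 233 − 231 = 2.
Check atomic number: 92 = 42 + 50 + 0 = 92. ✓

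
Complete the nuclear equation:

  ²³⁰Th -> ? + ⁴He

Conserve mass number: 230 = A + 4, so A = 226.
Conserve atomic number: 90 = Z + 2, so Z = 88.
Z = 88 is radium, so the species is ²²⁶Ra.

Ra-226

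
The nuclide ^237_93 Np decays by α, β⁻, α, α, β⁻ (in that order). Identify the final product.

Ac-225

Start: (A, Z) = (237, 93).
After α: (233, 91).
After β⁻: (233, 92).
After α: (229, 90).
After α: (225, 88).
After β⁻: (225, 89).
Z = 89 is actinium.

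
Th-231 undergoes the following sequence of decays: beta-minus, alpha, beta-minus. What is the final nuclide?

Start: (A, Z) = (231, 90).
After β⁻: (231, 91).
After α: (227, 89).
After β⁻: (227, 90).
Z = 90 is thorium.

Th-227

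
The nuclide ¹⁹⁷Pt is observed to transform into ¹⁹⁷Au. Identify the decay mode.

beta-minus decay

ΔA = 197 − 197 = 0; ΔZ = 79 − 78 = +1.
A is unchanged and Z rises by 1 — a neutron has become a proton (β⁻ decay).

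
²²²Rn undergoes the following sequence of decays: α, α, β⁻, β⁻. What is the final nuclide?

Start: (A, Z) = (222, 86).
After α: (218, 84).
After α: (214, 82).
After β⁻: (214, 83).
After β⁻: (214, 84).
Z = 84 is polonium.

Po-214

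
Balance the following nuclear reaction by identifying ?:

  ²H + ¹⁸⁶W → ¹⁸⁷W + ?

Conserve mass number: 2 + 186 = 187 + A, so A = 1.
Conserve atomic number: 1 + 74 = 74 + Z, so Z = 1.
A = 1 and Z = 1 is ¹H — a proton.

proton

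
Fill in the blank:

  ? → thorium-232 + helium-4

U-236

Conserve mass number: A = 232 + 4, so A = 236.
Conserve atomic number: Z = 90 + 2, so Z = 92.
Z = 92 is uranium, so the species is uranium-236.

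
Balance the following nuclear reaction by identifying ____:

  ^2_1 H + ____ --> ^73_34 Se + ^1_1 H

Se-72

Conserve mass number: 2 + A = 73 + 1, so A = 72.
Conserve atomic number: 1 + Z = 34 + 1, so Z = 34.
Z = 34 is selenium, so the species is ^72_34 Se.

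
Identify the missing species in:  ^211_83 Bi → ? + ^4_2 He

Conserve mass number: 211 = A + 4, so A = 207.
Conserve atomic number: 83 = Z + 2, so Z = 81.
Z = 81 is thallium, so the species is ^207_81 Tl.

Tl-207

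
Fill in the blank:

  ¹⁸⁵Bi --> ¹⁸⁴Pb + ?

proton

Conserve mass number: 185 = 184 + A, so A = 1.
Conserve atomic number: 83 = 82 + Z, so Z = 1.
A = 1 and Z = 1 is ¹H — a proton.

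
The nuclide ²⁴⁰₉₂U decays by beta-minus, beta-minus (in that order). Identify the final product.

Start: (A, Z) = (240, 92).
After β⁻: (240, 93).
After β⁻: (240, 94).
Z = 94 is plutonium.

Pu-240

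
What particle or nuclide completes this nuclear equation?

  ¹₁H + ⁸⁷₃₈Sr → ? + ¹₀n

Y-87

Conserve mass number: 1 + 87 = A + 1, so A = 87.
Conserve atomic number: 1 + 38 = Z + 0, so Z = 39.
Z = 39 is yttrium, so the species is ⁸⁷₃₉Y.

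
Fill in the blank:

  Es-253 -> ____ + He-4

Bk-249

Conserve mass number: 253 = A + 4, so A = 249.
Conserve atomic number: 99 = Z + 2, so Z = 97.
Z = 97 is berkelium, so the species is Bk-249.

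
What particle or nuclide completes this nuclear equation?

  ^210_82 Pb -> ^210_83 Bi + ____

beta-minus particle

Conserve mass number: 210 = 210 + A, so A = 0.
Conserve atomic number: 82 = 83 + Z, so Z = -1.
A = 0 and Z = -1 is ^0_-1 e — a beta-minus particle.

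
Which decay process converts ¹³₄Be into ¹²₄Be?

ΔA = 12 − 13 = -1; ΔZ = 4 − 4 = +0.
A drops by 1 with Z unchanged — a neutron was emitted.

neutron emission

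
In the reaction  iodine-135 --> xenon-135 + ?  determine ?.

Conserve mass number: 135 = 135 + A, so A = 0.
Conserve atomic number: 53 = 54 + Z, so Z = -1.
A = 0 and Z = -1 is e⁻ — a beta-minus particle.

beta-minus particle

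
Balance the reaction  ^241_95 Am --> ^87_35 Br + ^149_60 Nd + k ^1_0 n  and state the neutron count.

5

Conserve mass number: 241 = 87 + 149 + k, so k = 241 − 236 = 5.
Check atomic number: 95 = 35 + 60 + 0 = 95. ✓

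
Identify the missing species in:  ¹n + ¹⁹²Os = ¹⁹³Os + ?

gamma ray

Conserve mass number: 1 + 192 = 193 + A, so A = 0.
Conserve atomic number: 0 + 76 = 76 + Z, so Z = 0.
A = 0 and Z = 0 is γ — a gamma ray.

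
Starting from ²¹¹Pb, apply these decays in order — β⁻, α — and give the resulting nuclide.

Start: (A, Z) = (211, 82).
After β⁻: (211, 83).
After α: (207, 81).
Z = 81 is thallium.

Tl-207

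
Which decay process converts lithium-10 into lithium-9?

ΔA = 9 − 10 = -1; ΔZ = 3 − 3 = +0.
A drops by 1 with Z unchanged — a neutron was emitted.

neutron emission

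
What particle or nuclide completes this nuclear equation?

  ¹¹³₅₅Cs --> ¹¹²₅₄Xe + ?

Conserve mass number: 113 = 112 + A, so A = 1.
Conserve atomic number: 55 = 54 + Z, so Z = 1.
A = 1 and Z = 1 is ¹₁H — a proton.

proton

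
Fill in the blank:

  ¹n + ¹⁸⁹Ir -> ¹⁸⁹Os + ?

Conserve mass number: 1 + 189 = 189 + A, so A = 1.
Conserve atomic number: 0 + 77 = 76 + Z, so Z = 1.
A = 1 and Z = 1 is ¹H — a proton.

proton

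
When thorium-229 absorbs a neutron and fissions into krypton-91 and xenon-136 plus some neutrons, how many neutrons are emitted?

Conserve mass number: 230 = 91 + 136 + k, so k = 230 − 227 = 3.
Check atomic number: 90 = 36 + 54 + 0 = 90. ✓

3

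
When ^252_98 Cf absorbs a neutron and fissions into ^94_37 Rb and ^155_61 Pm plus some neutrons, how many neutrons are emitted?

Conserve mass number: 253 = 94 + 155 + k, so k = 253 − 249 = 4.
Check atomic number: 98 = 37 + 61 + 0 = 98. ✓

4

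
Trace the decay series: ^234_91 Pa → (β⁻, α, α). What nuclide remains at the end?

Start: (A, Z) = (234, 91).
After β⁻: (234, 92).
After α: (230, 90).
After α: (226, 88).
Z = 88 is radium.

Ra-226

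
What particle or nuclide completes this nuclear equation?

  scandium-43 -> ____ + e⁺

Conserve mass number: 43 = A + 0, so A = 43.
Conserve atomic number: 21 = Z + 1, so Z = 20.
Z = 20 is calcium, so the species is calcium-43.

Ca-43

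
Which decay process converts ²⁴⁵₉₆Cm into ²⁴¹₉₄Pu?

ΔA = 241 − 245 = -4; ΔZ = 94 − 96 = -2.
A drops by 4 and Z drops by 2 — the signature of alpha emission.

alpha decay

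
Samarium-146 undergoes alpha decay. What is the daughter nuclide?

Nd-142

Alpha decay: mass number changes by -4, atomic number by -2.
A: 146 − 4 = 142; Z: 62 − 2 = 60.
Z = 60 is neodymium, so the daughter is neodymium-142.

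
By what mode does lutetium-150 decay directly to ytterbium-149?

proton emission

ΔA = 149 − 150 = -1; ΔZ = 70 − 71 = -1.
A drops by 1 and Z drops by 1 — a proton was emitted.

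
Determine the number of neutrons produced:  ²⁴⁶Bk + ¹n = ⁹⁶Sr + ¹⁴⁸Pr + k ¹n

3

Conserve mass number: 247 = 96 + 148 + k, so k = 247 − 244 = 3.
Check atomic number: 97 = 38 + 59 + 0 = 97. ✓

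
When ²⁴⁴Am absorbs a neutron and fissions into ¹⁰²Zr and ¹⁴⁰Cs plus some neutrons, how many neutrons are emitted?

3

Conserve mass number: 245 = 102 + 140 + k, so k = 245 − 242 = 3.
Check atomic number: 95 = 40 + 55 + 0 = 95. ✓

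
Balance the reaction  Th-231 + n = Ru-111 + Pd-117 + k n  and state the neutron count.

Conserve mass number: 232 = 111 + 117 + k, so k = 232 − 228 = 4.
Check atomic number: 90 = 44 + 46 + 0 = 90. ✓

4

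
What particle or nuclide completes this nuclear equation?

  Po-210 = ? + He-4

Pb-206

Conserve mass number: 210 = A + 4, so A = 206.
Conserve atomic number: 84 = Z + 2, so Z = 82.
Z = 82 is lead, so the species is Pb-206.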